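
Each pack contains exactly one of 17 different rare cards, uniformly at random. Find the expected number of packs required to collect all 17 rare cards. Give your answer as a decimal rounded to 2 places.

After i distinct types are collected, each trial gives a new one with probability (17−i)/17, so the expected wait for the next new type is 17/(17−i).
E = 17/17 + 17/16 + 17/15 + 17/14 + 17/13 + 17/12 + 17/11 + 17/10 + 17/9 + 17/8 + 17/7 + 17/6 + 17/5 + 17/4 + 17/3 + 17/2 + 17/1 = 42142223/720720 ≈ 58.47.

58.47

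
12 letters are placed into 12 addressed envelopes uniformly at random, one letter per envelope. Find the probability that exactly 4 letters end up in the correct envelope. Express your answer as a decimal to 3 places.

Choose which 4 of the 12 are fixed: C(12,4) = 495 ways.
The remaining 8 must have no fixed point: D(8) = 14833.
P = 495·14833/479001600 = 2119/138240 ≈ 0.015.

0.015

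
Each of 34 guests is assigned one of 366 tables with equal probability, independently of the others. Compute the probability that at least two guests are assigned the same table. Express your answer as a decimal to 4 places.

0.7944

It's easier to compute the probability that all 34 are distinct.
P(all distinct) = 366/366 · 365/366 · ··· · 333/366 ≈ 0.2056.
So the probability of at least one match is 1 − 0.2056 = 0.7944.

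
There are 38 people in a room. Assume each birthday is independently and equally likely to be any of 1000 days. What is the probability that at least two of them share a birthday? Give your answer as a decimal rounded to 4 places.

It's easier to compute the probability that all 38 are distinct.
P(all distinct) = 1000/1000 · 999/1000 · ··· · 963/1000 ≈ 0.4907.
So the probability of at least one match is 1 − 0.4907 = 0.5093.

0.5093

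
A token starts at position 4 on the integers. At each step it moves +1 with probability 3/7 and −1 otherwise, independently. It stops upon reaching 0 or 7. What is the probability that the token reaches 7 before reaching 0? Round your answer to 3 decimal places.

Let r = q/p = (4/7)/(3/7) = 4/3. The recurrence P(i) = p·P(i+1) + q·P(i−1) with P(0)=0, P(7)=1 gives P(i) = (1 − r^i)/(1 − r^7).
P(4) = (1 − (4/3)^4) / (1 − (4/3)^7) = 4725/14197 ≈ 0.333.

0.333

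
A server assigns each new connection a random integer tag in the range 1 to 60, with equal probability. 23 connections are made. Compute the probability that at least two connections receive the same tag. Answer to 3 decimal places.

It's easier to compute the probability that all 23 are distinct.
P(all distinct) = 60/60 · 59/60 · ··· · 38/60 ≈ 0.008.
So the probability of at least one match is 1 − 0.008 = 0.992.

0.992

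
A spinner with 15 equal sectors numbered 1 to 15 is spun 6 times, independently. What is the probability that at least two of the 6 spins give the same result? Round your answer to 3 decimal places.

0.684

P(all 6 different) = 15/15 · 14/15 · ··· · 10/15 ≈ 0.316.
P(at least two equal) = 1 − 0.316 = 0.684.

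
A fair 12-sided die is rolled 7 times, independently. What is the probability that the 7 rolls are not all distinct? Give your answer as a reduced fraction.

3071/3456

P(all 7 different) = 12/12 · 11/12 · ··· · 6/12 = 385/3456.
P(at least two equal) = 1 − 385/3456 = 3071/3456.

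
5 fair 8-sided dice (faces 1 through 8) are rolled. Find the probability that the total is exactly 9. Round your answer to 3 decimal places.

0.002

There are 8^5 = 32768 equally likely outcomes.
The number of ordered 5-tuples from {1,…,8} summing to 9 is 70.
P(sum = 9) = 70/32768 = 35/16384 ≈ 0.002.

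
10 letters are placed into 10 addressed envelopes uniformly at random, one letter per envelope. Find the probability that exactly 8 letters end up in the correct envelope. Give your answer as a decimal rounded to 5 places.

Choose which 8 of the 10 are fixed: C(10,8) = 45 ways.
The remaining 2 must have no fixed point: D(2) = 1.
P = 45·1/3628800 = 1/80640 ≈ 0.00001.

0.00001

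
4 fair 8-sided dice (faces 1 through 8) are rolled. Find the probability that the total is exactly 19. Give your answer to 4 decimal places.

0.0820

There are 8^4 = 4096 equally likely outcomes.
The number of ordered 4-tuples from {1,…,8} summing to 19 is 336.
P(sum = 19) = 336/4096 = 21/256 ≈ 0.0820.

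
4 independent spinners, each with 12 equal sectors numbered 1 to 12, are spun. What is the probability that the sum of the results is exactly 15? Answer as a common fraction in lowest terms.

91/5184

There are 12^4 = 20736 equally likely outcomes.
The number of ordered 4-tuples from {1,…,12} summing to 15 is 364.
P(sum = 15) = 364/20736 = 91/5184.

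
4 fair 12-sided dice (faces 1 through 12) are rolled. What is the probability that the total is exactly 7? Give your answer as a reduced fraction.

5/5184

There are 12^4 = 20736 equally likely outcomes.
The number of ordered 4-tuples from {1,…,12} summing to 7 is 20.
P(sum = 7) = 20/20736 = 5/5184.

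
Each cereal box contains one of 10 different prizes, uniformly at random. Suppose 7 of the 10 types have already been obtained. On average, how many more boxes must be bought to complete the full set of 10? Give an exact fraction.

55/3

Starting from 7 distinct types, each trial gives a new one with probability (10−i)/10 when i types are held, so the wait for the next new type is 10/(10−i).
E = 10/3 + 10/2 + 10/1 = 55/3.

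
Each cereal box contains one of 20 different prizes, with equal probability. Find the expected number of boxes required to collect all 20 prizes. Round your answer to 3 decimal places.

After i distinct types are collected, each trial gives a new one with probability (20−i)/20, so the expected wait for the next new type is 20/(20−i).
E = 20/20 + 20/19 + 20/18 + 20/17 + 20/16 + 20/15 + 20/14 + 20/13 + 20/12 + 20/11 + 20/10 + 20/9 + 20/8 + 20/7 + 20/6 + 20/5 + 20/4 + 20/3 + 20/2 + 20/1 = 279175675/3879876 ≈ 71.955.

71.955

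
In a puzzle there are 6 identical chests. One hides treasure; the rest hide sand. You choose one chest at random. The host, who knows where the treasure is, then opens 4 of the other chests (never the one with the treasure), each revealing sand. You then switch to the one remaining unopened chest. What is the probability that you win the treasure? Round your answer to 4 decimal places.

0.8333

Your original chest holds the treasure with probability 1/6, so the other 5 collectively hold it with probability 5/6.
The host can always find 4 empty chests to open, so the reveals don't change that 5/6; it is now spread over the 1 remaining unopened chest.
P(win by switching) = (5/6) · (1/1) = 5/6 ≈ 0.8333.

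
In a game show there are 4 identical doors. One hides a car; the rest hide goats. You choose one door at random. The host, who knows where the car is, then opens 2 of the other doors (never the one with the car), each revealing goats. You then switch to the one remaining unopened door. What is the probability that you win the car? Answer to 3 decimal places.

0.750

Your original door holds the car with probability 1/4, so the other 3 collectively hold it with probability 3/4.
The host can always find 2 empty doors to open, so the reveals don't change that 3/4; it is now spread over the 1 remaining unopened door.
P(win by switching) = (3/4) · (1/1) = 3/4 ≈ 0.750.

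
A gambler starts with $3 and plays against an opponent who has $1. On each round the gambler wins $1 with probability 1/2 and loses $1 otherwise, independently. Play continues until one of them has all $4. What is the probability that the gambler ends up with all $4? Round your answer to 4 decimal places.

0.7500

With a fair step, P(i) = ½P(i−1) + ½P(i+1) with P(0)=0, P(4)=1 has the linear solution P(i) = i/4.
P(3) = 3/4 ≈ 0.7500.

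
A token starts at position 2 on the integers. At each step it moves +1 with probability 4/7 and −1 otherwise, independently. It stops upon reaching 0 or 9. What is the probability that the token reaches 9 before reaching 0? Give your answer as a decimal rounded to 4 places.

Let r = q/p = (3/7)/(4/7) = 3/4. The recurrence P(i) = p·P(i+1) + q·P(i−1) with P(0)=0, P(9)=1 gives P(i) = (1 − r^i)/(1 − r^9).
P(2) = (1 − (3/4)^2) / (1 − (3/4)^9) = 114688/242461 ≈ 0.4730.

0.4730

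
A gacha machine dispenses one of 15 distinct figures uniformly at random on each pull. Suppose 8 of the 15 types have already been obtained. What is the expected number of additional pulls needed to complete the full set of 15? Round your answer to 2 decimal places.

Starting from 8 distinct types, each trial gives a new one with probability (15−i)/15 when i types are held, so the wait for the next new type is 15/(15−i).
E = 15/7 + 15/6 + 15/5 + 15/4 + 15/3 + 15/2 + 15/1 = 1089/28 ≈ 38.89.

38.89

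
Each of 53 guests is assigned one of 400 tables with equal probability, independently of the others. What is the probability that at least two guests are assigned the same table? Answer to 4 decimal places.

It's easier to compute the probability that all 53 are distinct.
P(all distinct) = 400/400 · 399/400 · ··· · 348/400 ≈ 0.0271.
So the probability of at least one match is 1 − 0.0271 = 0.9729.

0.9729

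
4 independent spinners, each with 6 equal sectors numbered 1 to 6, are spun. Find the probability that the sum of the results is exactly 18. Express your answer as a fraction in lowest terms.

5/81

There are 6^4 = 1296 equally likely outcomes.
The number of ordered 4-tuples from {1,…,6} summing to 18 is 80.
P(sum = 18) = 80/1296 = 5/81.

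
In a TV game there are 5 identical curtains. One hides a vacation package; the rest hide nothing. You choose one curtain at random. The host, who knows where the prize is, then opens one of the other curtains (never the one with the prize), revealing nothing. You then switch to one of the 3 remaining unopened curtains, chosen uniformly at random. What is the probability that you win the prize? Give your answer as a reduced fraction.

4/15

Your original curtain holds the prize with probability 1/5, so the other 4 collectively hold it with probability 4/5.
The host can always find an empty curtain to open, so this doesn't change that 4/5; it is now spread over the 3 remaining unopened curtains.
P(win by switching) = (4/5) · (1/3) = 4/15.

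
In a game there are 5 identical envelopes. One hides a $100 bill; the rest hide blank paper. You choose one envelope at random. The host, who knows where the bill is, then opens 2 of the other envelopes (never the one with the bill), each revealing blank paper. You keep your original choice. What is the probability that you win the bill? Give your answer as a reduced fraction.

The host can always open 2 empty envelopes regardless of your choice, so the reveals give no information about your original envelope.
P(win by staying) = 1/5.

1/5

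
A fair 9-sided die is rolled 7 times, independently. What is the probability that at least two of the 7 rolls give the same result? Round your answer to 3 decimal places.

P(all 7 different) = 9/9 · 8/9 · ··· · 3/9 ≈ 0.038.
P(at least two equal) = 1 − 0.038 = 0.962.

0.962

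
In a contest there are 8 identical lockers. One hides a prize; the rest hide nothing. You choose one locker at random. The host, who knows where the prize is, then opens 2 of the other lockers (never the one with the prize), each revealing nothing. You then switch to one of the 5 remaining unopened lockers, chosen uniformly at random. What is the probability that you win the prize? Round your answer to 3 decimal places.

0.175

Your original locker holds the prize with probability 1/8, so the other 7 collectively hold it with probability 7/8.
The host can always find 2 empty lockers to open, so the reveals don't change that 7/8; it is now spread over the 5 remaining unopened lockers.
P(win by switching) = (7/8) · (1/5) = 7/40 ≈ 0.175.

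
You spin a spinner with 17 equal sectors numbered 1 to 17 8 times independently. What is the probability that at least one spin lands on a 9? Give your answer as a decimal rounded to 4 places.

P(no spin lands on a 9) = (16/17)^8 ≈ 0.6157.
P(at least one) = 1 − 0.6157 = 0.3843.

0.3843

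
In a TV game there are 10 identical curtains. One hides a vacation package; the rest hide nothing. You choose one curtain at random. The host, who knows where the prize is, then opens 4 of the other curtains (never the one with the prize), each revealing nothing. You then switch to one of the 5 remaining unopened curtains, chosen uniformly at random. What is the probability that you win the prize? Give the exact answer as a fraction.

9/50

Your original curtain holds the prize with probability 1/10, so the other 9 collectively hold it with probability 9/10.
The host can always find 4 empty curtains to open, so the reveals don't change that 9/10; it is now spread over the 5 remaining unopened curtains.
P(win by switching) = (9/10) · (1/5) = 9/50.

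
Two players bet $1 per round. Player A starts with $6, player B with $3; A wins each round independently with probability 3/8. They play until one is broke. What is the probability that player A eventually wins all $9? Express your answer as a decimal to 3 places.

Let r = q/p = (5/8)/(3/8) = 5/3. The recurrence P(i) = p·P(i+1) + q·P(i−1) with P(0)=0, P(9)=1 gives P(i) = (1 − r^i)/(1 − r^9).
P(6) = (1 − (5/3)^6) / (1 − (5/3)^9) = 4104/19729 ≈ 0.208.

0.208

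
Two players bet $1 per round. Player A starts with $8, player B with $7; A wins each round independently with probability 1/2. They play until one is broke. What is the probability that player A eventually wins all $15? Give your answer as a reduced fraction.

8/15

With a fair step, P(i) = ½P(i−1) + ½P(i+1) with P(0)=0, P(15)=1 has the linear solution P(i) = i/15.
P(8) = 8/15.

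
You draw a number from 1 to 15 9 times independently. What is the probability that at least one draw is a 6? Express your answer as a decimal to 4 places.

0.4626

P(no draw is a 6) = (14/15)^9 ≈ 0.5374.
P(at least one) = 1 − 0.5374 = 0.4626.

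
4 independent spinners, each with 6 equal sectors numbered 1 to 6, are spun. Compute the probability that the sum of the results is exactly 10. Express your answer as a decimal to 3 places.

There are 6^4 = 1296 equally likely outcomes.
The number of ordered 4-tuples from {1,…,6} summing to 10 is 80.
P(sum = 10) = 80/1296 = 5/81 ≈ 0.062.

0.062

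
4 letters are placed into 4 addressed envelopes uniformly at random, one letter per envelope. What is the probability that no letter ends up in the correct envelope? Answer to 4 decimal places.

This is the derangement probability: permutations of 4 with no fixed point.
D(4) = 4! · (1 − 1/1! + 1/2! − ··· + (−1)^4/4!) = 9.
P = 9/24 = 3/8 ≈ 0.3750.

0.3750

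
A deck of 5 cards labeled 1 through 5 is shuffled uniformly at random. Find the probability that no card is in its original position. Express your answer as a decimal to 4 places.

0.3667

This is the derangement probability: permutations of 5 with no fixed point.
D(5) = 5! · (1 − 1/1! + 1/2! − ··· + (−1)^5/5!) = 44.
P = 44/120 = 11/30 ≈ 0.3667.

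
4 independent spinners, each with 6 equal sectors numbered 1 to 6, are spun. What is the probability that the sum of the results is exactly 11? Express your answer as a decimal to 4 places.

There are 6^4 = 1296 equally likely outcomes.
The number of ordered 4-tuples from {1,…,6} summing to 11 is 104.
P(sum = 11) = 104/1296 = 13/162 ≈ 0.0802.

0.0802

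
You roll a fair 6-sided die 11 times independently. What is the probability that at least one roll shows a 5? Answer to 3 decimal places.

P(no roll shows a 5) = (5/6)^11 ≈ 0.135.
P(at least one) = 1 − 0.135 = 0.865.

0.865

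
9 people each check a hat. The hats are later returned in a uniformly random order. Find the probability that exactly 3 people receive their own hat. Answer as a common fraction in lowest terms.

53/864

Choose which 3 of the 9 are fixed: C(9,3) = 84 ways.
The remaining 6 must have no fixed point: D(6) = 265.
P = 84·265/362880 = 53/864.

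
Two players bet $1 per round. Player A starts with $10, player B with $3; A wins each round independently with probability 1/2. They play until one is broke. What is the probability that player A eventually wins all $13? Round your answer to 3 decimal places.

0.769

With a fair step, P(i) = ½P(i−1) + ½P(i+1) with P(0)=0, P(13)=1 has the linear solution P(i) = i/13.
P(10) = 10/13 ≈ 0.769.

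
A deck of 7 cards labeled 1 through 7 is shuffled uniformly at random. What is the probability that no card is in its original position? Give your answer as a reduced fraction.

This is the derangement probability: permutations of 7 with no fixed point.
D(7) = 7! · (1 − 1/1! + 1/2! − ··· + (−1)^7/7!) = 1854.
P = 1854/5040 = 103/280.

103/280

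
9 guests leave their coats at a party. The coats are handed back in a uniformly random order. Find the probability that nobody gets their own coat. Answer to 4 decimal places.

This is the derangement probability: permutations of 9 with no fixed point.
D(9) = 9! · (1 − 1/1! + 1/2! − ··· + (−1)^9/9!) = 133496.
P = 133496/362880 = 16687/45360 ≈ 0.3679.

0.3679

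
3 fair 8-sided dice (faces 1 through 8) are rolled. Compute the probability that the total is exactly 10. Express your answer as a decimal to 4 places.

0.0703

There are 8^3 = 512 equally likely outcomes.
The number of ordered 3-tuples from {1,…,8} summing to 10 is 36.
P(sum = 10) = 36/512 = 9/128 ≈ 0.0703.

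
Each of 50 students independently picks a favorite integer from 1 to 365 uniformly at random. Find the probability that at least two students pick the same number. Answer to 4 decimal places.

0.9704

It's easier to compute the probability that all 50 are distinct.
P(all distinct) = 365/365 · 364/365 · ··· · 316/365 ≈ 0.0296.
So the probability of at least one match is 1 − 0.0296 = 0.9704.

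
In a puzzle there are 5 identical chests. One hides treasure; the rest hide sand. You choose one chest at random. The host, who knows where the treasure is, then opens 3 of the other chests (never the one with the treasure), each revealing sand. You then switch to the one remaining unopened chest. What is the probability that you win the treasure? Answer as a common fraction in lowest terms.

4/5

Your original chest holds the treasure with probability 1/5, so the other 4 collectively hold it with probability 4/5.
The host can always find 3 empty chests to open, so the reveals don't change that 4/5; it is now spread over the 1 remaining unopened chest.
P(win by switching) = (4/5) · (1/1) = 4/5.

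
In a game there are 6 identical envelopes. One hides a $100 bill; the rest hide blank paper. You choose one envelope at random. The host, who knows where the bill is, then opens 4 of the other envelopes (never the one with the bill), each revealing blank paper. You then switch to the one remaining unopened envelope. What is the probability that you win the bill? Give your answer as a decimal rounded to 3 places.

Your original envelope holds the bill with probability 1/6, so the other 5 collectively hold it with probability 5/6.
The host can always find 4 empty envelopes to open, so the reveals don't change that 5/6; it is now spread over the 1 remaining unopened envelope.
P(win by switching) = (5/6) · (1/1) = 5/6 ≈ 0.833.

0.833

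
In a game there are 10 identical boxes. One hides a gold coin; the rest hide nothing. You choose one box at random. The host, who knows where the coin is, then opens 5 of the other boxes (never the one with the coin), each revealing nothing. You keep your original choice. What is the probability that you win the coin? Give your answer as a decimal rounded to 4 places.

0.1000

The host can always open 5 empty boxes regardless of your choice, so the reveals give no information about your original box.
P(win by staying) = 1/10 ≈ 0.1000.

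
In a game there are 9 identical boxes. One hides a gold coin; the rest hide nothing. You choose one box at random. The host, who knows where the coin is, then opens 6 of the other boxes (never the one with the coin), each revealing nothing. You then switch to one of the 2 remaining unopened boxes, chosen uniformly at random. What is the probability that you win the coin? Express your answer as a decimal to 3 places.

Your original box holds the coin with probability 1/9, so the other 8 collectively hold it with probability 8/9.
The host can always find 6 empty boxes to open, so the reveals don't change that 8/9; it is now spread over the 2 remaining unopened boxes.
P(win by switching) = (8/9) · (1/2) = 4/9 ≈ 0.444.

0.444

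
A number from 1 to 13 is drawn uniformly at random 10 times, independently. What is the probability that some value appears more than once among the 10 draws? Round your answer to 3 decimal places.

P(all 10 different) = 13/13 · 12/13 · ··· · 4/13 ≈ 0.008.
P(at least two equal) = 1 − 0.008 = 0.992.

0.992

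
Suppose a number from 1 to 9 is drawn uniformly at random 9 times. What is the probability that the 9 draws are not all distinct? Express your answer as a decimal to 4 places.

0.9991

P(all 9 different) = 9/9 · 8/9 · ··· · 1/9 ≈ 0.0009.
P(at least two equal) = 1 − 0.0009 = 0.9991.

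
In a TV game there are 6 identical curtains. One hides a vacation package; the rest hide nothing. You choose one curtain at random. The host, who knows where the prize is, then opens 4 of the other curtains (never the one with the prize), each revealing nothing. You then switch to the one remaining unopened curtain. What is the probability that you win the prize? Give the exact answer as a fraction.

Your original curtain holds the prize with probability 1/6, so the other 5 collectively hold it with probability 5/6.
The host can always find 4 empty curtains to open, so the reveals don't change that 5/6; it is now spread over the 1 remaining unopened curtain.
P(win by switching) = (5/6) · (1/1) = 5/6.

5/6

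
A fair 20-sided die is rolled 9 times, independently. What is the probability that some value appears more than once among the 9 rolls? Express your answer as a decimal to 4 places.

P(all 9 different) = 20/20 · 19/20 · ··· · 12/20 ≈ 0.1190.
P(at least two equal) = 1 − 0.1190 = 0.8810.

0.8810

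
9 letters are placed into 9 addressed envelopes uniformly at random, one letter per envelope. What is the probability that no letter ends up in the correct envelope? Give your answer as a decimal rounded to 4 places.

This is the derangement probability: permutations of 9 with no fixed point.
D(9) = 9! · (1 − 1/1! + 1/2! − ··· + (−1)^9/9!) = 133496.
P = 133496/362880 = 16687/45360 ≈ 0.3679.

0.3679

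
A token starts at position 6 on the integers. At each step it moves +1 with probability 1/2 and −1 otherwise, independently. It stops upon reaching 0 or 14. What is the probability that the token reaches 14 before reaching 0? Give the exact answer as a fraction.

3/7

With a fair step, P(i) = ½P(i−1) + ½P(i+1) with P(0)=0, P(14)=1 has the linear solution P(i) = i/14.
P(6) = 6/14 = 3/7.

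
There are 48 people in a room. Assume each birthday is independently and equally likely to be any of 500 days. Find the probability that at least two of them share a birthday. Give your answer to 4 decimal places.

0.9028

It's easier to compute the probability that all 48 are distinct.
P(all distinct) = 500/500 · 499/500 · ··· · 453/500 ≈ 0.0972.
So the probability of at least one match is 1 − 0.0972 = 0.9028.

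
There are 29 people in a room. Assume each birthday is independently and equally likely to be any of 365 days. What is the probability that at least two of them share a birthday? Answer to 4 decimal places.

It's easier to compute the probability that all 29 are distinct.
P(all distinct) = 365/365 · 364/365 · ··· · 337/365 ≈ 0.3190.
So the probability of at least one match is 1 − 0.3190 = 0.6810.

0.6810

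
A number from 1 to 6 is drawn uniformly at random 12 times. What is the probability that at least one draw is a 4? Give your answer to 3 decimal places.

0.888

P(no draw is a 4) = (5/6)^12 ≈ 0.112.
P(at least one) = 1 − 0.112 = 0.888.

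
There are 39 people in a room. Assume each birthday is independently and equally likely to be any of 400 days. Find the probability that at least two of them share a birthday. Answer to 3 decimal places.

0.853

It's easier to compute the probability that all 39 are distinct.
P(all distinct) = 400/400 · 399/400 · ··· · 362/400 ≈ 0.147.
So the probability of at least one match is 1 − 0.147 = 0.853.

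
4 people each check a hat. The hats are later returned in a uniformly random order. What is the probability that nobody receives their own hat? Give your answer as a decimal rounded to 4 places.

This is the derangement probability: permutations of 4 with no fixed point.
D(4) = 4! · (1 − 1/1! + 1/2! − ··· + (−1)^4/4!) = 9.
P = 9/24 = 3/8 ≈ 0.3750.

0.3750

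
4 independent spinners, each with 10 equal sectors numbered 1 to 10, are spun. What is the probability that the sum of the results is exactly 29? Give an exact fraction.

There are 10^4 = 10000 equally likely outcomes.
The number of ordered 4-tuples from {1,…,10} summing to 29 is 348.
P(sum = 29) = 348/10000 = 87/2500.

87/2500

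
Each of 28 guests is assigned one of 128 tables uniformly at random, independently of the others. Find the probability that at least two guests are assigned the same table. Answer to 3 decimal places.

0.959

It's easier to compute the probability that all 28 are distinct.
P(all distinct) = 128/128 · 127/128 · ··· · 101/128 ≈ 0.041.
So the probability of at least one match is 1 − 0.041 = 0.959.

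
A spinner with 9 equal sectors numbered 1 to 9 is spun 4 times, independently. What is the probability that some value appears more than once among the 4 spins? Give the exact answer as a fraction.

P(all 4 different) = 9/9 · 8/9 · ··· · 6/9 = 112/243.
P(at least two equal) = 1 − 112/243 = 131/243.

131/243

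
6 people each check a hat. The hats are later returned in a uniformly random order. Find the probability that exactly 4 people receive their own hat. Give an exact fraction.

1/48

Choose which 4 of the 6 are fixed: C(6,4) = 15 ways.
The remaining 2 must have no fixed point: D(2) = 1.
P = 15·1/720 = 1/48.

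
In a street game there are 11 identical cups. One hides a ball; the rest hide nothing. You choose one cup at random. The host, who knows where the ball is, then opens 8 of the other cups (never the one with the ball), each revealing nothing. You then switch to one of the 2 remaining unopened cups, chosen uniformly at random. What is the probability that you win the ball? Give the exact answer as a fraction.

Your original cup holds the ball with probability 1/11, so the other 10 collectively hold it with probability 10/11.
The host can always find 8 empty cups to open, so the reveals don't change that 10/11; it is now spread over the 2 remaining unopened cups.
P(win by switching) = (10/11) · (1/2) = 5/11.

5/11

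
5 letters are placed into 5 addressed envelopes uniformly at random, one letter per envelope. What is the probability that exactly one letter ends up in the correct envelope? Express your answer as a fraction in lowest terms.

3/8

Choose which one is fixed: C(5,1) = 5 ways.
The remaining 4 must have no fixed point: D(4) = 9.
P = 5·9/120 = 3/8.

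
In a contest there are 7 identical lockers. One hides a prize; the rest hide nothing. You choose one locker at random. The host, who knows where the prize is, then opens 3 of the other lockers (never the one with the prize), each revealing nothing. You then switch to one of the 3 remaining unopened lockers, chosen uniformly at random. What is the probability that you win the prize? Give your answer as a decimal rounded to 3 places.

0.286

Your original locker holds the prize with probability 1/7, so the other 6 collectively hold it with probability 6/7.
The host can always find 3 empty lockers to open, so the reveals don't change that 6/7; it is now spread over the 3 remaining unopened lockers.
P(win by switching) = (6/7) · (1/3) = 2/7 ≈ 0.286.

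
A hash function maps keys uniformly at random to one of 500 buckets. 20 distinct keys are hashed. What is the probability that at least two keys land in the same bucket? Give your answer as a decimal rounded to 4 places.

It's easier to compute the probability that all 20 are distinct.
P(all distinct) = 500/500 · 499/500 · ··· · 481/500 ≈ 0.6804.
So the probability of at least one match is 1 − 0.6804 = 0.3196.

0.3196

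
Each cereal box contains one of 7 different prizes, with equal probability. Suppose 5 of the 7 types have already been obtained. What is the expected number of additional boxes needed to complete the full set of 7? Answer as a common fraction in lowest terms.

21/2

Starting from 5 distinct types, each trial gives a new one with probability (7−i)/7 when i types are held, so the wait for the next new type is 7/(7−i).
E = 7/2 + 7/1 = 21/2.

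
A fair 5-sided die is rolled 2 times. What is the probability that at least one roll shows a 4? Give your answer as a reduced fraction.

P(no roll shows a 4) = (4/5)^2 = 16/25.
P(at least one) = 1 − 16/25 = 9/25.

9/25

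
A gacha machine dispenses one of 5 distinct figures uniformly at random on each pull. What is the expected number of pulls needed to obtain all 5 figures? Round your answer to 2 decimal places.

11.42

After i distinct types are collected, each trial gives a new one with probability (5−i)/5, so the expected wait for the next new type is 5/(5−i).
E = 5/5 + 5/4 + 5/3 + 5/2 + 5/1 = 137/12 ≈ 11.42.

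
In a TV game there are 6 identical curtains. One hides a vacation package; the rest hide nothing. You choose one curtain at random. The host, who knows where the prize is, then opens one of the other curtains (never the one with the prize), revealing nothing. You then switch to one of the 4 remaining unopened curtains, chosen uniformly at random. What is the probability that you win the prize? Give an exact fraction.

5/24

Your original curtain holds the prize with probability 1/6, so the other 5 collectively hold it with probability 5/6.
The host can always find an empty curtain to open, so this doesn't change that 5/6; it is now spread over the 4 remaining unopened curtains.
P(win by switching) = (5/6) · (1/4) = 5/24.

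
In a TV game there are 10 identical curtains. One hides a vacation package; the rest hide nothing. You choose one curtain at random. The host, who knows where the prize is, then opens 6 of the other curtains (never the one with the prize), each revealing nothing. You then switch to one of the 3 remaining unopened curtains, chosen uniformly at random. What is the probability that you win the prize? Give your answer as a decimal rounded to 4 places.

Your original curtain holds the prize with probability 1/10, so the other 9 collectively hold it with probability 9/10.
The host can always find 6 empty curtains to open, so the reveals don't change that 9/10; it is now spread over the 3 remaining unopened curtains.
P(win by switching) = (9/10) · (1/3) = 3/10 ≈ 0.3000.

0.3000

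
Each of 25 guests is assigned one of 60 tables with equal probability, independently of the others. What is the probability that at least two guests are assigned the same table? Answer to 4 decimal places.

0.9972

It's easier to compute the probability that all 25 are distinct.
P(all distinct) = 60/60 · 59/60 · ··· · 36/60 ≈ 0.0028.
So the probability of at least one match is 1 − 0.0028 = 0.9972.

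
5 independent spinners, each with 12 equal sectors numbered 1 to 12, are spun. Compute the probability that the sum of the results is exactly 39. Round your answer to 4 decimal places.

0.0365

There are 12^5 = 248832 equally likely outcomes.
The number of ordered 5-tuples from {1,…,12} summing to 39 is 9075.
P(sum = 39) = 9075/248832 = 3025/82944 ≈ 0.0365.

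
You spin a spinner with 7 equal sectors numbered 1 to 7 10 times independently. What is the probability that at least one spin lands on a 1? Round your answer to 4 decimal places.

P(no spin lands on a 1) = (6/7)^10 ≈ 0.2141.
P(at least one) = 1 − 0.2141 = 0.7859.

0.7859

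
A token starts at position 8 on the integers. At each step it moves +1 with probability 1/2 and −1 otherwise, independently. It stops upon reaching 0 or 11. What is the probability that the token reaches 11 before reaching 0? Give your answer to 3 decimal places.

0.727

With a fair step, P(i) = ½P(i−1) + ½P(i+1) with P(0)=0, P(11)=1 has the linear solution P(i) = i/11.
P(8) = 8/11 ≈ 0.727.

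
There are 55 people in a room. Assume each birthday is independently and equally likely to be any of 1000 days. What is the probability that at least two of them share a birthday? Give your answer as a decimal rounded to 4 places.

It's easier to compute the probability that all 55 are distinct.
P(all distinct) = 1000/1000 · 999/1000 · ··· · 946/1000 ≈ 0.2203.
So the probability of at least one match is 1 − 0.2203 = 0.7797.

0.7797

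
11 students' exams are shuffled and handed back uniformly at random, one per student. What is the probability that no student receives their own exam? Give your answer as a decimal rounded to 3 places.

0.368

This is the derangement probability: permutations of 11 with no fixed point.
D(11) = 11! · (1 − 1/1! + 1/2! − ··· + (−1)^11/11!) = 14684570.
P = 14684570/39916800 = 1468457/3991680 ≈ 0.368.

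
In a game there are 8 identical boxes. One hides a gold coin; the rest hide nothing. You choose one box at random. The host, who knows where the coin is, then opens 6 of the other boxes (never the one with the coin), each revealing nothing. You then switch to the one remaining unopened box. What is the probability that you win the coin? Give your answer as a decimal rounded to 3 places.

0.875

Your original box holds the coin with probability 1/8, so the other 7 collectively hold it with probability 7/8.
The host can always find 6 empty boxes to open, so the reveals don't change that 7/8; it is now spread over the 1 remaining unopened box.
P(win by switching) = (7/8) · (1/1) = 7/8 ≈ 0.875.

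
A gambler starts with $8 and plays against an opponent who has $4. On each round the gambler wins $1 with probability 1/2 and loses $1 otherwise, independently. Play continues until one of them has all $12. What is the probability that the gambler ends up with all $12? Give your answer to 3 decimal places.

0.667

With a fair step, P(i) = ½P(i−1) + ½P(i+1) with P(0)=0, P(12)=1 has the linear solution P(i) = i/12.
P(8) = 8/12 = 2/3 ≈ 0.667.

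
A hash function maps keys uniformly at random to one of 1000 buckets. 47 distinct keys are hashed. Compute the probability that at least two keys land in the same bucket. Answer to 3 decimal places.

It's easier to compute the probability that all 47 are distinct.
P(all distinct) = 1000/1000 · 999/1000 · ··· · 954/1000 ≈ 0.333.
So the probability of at least one match is 1 − 0.333 = 0.667.

0.667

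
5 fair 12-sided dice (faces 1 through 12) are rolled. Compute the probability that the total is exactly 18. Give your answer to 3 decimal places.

There are 12^5 = 248832 equally likely outcomes.
The number of ordered 5-tuples from {1,…,12} summing to 18 is 2355.
P(sum = 18) = 2355/248832 = 785/82944 ≈ 0.009.

0.009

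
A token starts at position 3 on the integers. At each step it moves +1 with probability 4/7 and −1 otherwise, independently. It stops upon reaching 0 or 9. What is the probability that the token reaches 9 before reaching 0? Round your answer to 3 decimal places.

Let r = q/p = (3/7)/(4/7) = 3/4. The recurrence P(i) = p·P(i+1) + q·P(i−1) with P(0)=0, P(9)=1 gives P(i) = (1 − r^i)/(1 − r^9).
P(3) = (1 − (3/4)^3) / (1 − (3/4)^9) = 4096/6553 ≈ 0.625.

0.625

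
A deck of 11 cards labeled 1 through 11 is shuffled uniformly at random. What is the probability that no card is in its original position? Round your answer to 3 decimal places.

This is the derangement probability: permutations of 11 with no fixed point.
D(11) = 11! · (1 − 1/1! + 1/2! − ··· + (−1)^11/11!) = 14684570.
P = 14684570/39916800 = 1468457/3991680 ≈ 0.368.

0.368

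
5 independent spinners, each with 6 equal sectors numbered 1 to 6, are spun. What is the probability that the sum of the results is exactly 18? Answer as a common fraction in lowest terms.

65/648

There are 6^5 = 7776 equally likely outcomes.
The number of ordered 5-tuples from {1,…,6} summing to 18 is 780.
P(sum = 18) = 780/7776 = 65/648.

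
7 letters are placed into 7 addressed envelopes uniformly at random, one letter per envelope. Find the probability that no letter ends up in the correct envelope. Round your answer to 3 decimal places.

0.368

This is the derangement probability: permutations of 7 with no fixed point.
D(7) = 7! · (1 − 1/1! + 1/2! − ··· + (−1)^7/7!) = 1854.
P = 1854/5040 = 103/280 ≈ 0.368.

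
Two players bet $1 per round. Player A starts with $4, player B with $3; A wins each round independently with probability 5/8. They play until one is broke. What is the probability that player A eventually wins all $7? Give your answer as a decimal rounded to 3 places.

0.895

Let r = q/p = (3/8)/(5/8) = 3/5. The recurrence P(i) = p·P(i+1) + q·P(i−1) with P(0)=0, P(7)=1 gives P(i) = (1 − r^i)/(1 − r^7).
P(4) = (1 − (3/5)^4) / (1 − (3/5)^7) = 34000/37969 ≈ 0.895.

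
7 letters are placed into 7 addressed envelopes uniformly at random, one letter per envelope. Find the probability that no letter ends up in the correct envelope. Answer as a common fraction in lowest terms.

103/280

This is the derangement probability: permutations of 7 with no fixed point.
D(7) = 7! · (1 − 1/1! + 1/2! − ··· + (−1)^7/7!) = 1854.
P = 1854/5040 = 103/280.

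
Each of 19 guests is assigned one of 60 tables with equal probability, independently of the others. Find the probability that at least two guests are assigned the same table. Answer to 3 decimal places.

It's easier to compute the probability that all 19 are distinct.
P(all distinct) = 60/60 · 59/60 · ··· · 42/60 ≈ 0.041.
So the probability of at least one match is 1 − 0.041 = 0.959.

0.959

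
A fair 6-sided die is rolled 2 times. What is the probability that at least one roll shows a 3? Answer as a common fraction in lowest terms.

11/36

P(no roll shows a 3) = (5/6)^2 = 25/36.
P(at least one) = 1 − 25/36 = 11/36.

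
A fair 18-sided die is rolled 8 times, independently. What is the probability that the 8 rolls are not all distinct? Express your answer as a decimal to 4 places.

0.8399

P(all 8 different) = 18/18 · 17/18 · ··· · 11/18 ≈ 0.1601.
P(at least two equal) = 1 − 0.1601 = 0.8399.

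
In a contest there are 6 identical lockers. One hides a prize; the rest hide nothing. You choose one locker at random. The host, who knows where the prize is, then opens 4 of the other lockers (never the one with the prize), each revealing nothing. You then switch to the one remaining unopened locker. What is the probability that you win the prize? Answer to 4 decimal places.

0.8333

Your original locker holds the prize with probability 1/6, so the other 5 collectively hold it with probability 5/6.
The host can always find 4 empty lockers to open, so the reveals don't change that 5/6; it is now spread over the 1 remaining unopened locker.
P(win by switching) = (5/6) · (1/1) = 5/6 ≈ 0.8333.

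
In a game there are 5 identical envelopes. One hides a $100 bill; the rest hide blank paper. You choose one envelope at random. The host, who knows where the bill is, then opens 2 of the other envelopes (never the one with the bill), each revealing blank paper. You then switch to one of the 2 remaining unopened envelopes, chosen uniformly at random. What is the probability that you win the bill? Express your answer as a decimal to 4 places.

Your original envelope holds the bill with probability 1/5, so the other 4 collectively hold it with probability 4/5.
The host can always find 2 empty envelopes to open, so the reveals don't change that 4/5; it is now spread over the 2 remaining unopened envelopes.
P(win by switching) = (4/5) · (1/2) = 2/5 ≈ 0.4000.

0.4000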